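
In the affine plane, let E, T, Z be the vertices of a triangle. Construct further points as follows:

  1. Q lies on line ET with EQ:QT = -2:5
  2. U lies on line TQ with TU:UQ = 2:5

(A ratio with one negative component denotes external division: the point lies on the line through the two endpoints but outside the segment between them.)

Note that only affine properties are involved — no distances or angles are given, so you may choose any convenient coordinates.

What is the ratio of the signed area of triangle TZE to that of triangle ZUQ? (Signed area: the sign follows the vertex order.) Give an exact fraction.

Set E = (0, 0), T = (1, 0), Z = (0, 1); any affine frame gives the same invariant.
1. Q lies on line ET with EQ:QT = -2:5 ⇒ Q = (-2/3, 0)
2. U lies on line TQ with TU:UQ = 2:5 ⇒ U = (11/21, 0)
2·[TZE] = 1, 2·[ZUQ] = -25/21
[TZE]:[ZUQ] = 1:-25/21 = -21/25

[TZE]:[ZUQ] = -21/25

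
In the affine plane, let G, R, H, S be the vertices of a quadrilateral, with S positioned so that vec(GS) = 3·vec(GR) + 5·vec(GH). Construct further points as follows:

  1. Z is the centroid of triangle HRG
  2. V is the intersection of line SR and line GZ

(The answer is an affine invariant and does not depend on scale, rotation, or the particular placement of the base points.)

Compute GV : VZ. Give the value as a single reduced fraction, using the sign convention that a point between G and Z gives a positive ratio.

Set G = (0, 0), R = (1, 0), H = (0, 1), S = (3, 5); any affine frame gives the same invariant.
1. Z is the centroid of triangle HRG ⇒ Z = (1/3, 1/3)
2. V is the intersection of line SR and line GZ ⇒ V = (5/3, 5/3)
V = G + t·(Z−G) with t = 5, so GV:VZ = t:(1−t) = 5:-4

GV:VZ = -5/4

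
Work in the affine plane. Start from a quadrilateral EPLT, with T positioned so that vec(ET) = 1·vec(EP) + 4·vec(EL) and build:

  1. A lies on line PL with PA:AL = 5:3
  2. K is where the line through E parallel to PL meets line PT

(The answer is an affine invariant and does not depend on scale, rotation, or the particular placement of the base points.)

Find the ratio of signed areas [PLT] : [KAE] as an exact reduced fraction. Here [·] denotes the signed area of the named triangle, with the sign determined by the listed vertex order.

[PLT]:[KAE] = -4

Set E = (0, 0), P = (1, 0), L = (0, 1), T = (1, 4); any affine frame gives the same invariant.
1. A lies on line PL with PA:AL = 5:3 ⇒ A = (3/8, 5/8)
2. K is where the line through E parallel to PL meets line PT ⇒ K = (1, -1)
2·[PLT] = -4, 2·[KAE] = 1
[PLT]:[KAE] = -4:1 = -4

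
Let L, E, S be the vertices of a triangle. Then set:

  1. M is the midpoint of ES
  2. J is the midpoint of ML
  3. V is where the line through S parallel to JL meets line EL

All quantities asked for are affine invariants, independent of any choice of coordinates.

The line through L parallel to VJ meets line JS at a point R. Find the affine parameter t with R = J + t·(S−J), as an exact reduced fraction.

t = -1/4

Assign L = (0, 0), E = (1, 0), S = (0, 1) — the answer is frame-independent, so this choice is without loss of generality.
1. M is the midpoint of ES ⇒ M = (1/2, 1/2)
2. J is the midpoint of ML ⇒ J = (1/4, 1/4)
3. V is where the line through S parallel to JL meets line EL ⇒ V = (-1, 0)
through L parallel to VJ: direction (5/4, 1/4); meets JS at R = (5/16, 1/16)
R = J + t·(S−J) with t = -1/4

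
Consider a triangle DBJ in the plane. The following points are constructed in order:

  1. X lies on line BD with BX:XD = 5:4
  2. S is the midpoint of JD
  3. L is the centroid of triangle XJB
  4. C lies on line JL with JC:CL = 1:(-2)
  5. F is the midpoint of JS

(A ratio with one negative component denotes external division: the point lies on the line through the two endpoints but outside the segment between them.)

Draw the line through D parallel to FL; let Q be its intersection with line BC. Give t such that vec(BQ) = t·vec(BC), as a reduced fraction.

t = -9/4

Assign D = (0, 0), B = (1, 0), J = (0, 1) — the answer is frame-independent, so this choice is without loss of generality.
1. X lies on line BD with BX:XD = 5:4 ⇒ X = (4/9, 0)
2. S is the midpoint of JD ⇒ S = (0, 1/2)
3. L is the centroid of triangle XJB ⇒ L = (13/27, 1/3)
4. C lies on line JL with JC:CL = 1:(-2) ⇒ C = (-13/27, 5/3)
5. F is the midpoint of JS ⇒ F = (0, 3/4)
through D parallel to FL: direction (13/27, -5/12); meets BC at Q = (13/3, -15/4)
Q = B + t·(C−B) with t = -9/4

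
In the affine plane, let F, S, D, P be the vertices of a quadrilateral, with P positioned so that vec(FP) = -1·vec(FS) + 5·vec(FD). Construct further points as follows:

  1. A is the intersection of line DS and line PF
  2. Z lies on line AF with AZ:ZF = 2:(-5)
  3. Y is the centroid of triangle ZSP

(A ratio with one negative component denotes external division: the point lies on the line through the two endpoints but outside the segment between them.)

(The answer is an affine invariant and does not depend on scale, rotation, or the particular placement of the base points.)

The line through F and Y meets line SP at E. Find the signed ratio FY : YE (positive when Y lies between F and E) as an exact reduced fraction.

Work in coordinates with F = (0, 0), S = (1, 0), D = (0, 1), P = (-1, 5).
1. A is the intersection of line DS and line PF ⇒ A = (-1/4, 5/4)
2. Z lies on line AF with AZ:ZF = 2:(-5) ⇒ Z = (-5/12, 25/12)
3. Y is the centroid of triangle ZSP ⇒ Y = (-5/36, 85/36)
line FY meets SP at E = (-5/29, 85/29)
Y = F + t·(E−F) with t = 29/36, so FY:YE = 29/36:7/36

FY:YE = 29/7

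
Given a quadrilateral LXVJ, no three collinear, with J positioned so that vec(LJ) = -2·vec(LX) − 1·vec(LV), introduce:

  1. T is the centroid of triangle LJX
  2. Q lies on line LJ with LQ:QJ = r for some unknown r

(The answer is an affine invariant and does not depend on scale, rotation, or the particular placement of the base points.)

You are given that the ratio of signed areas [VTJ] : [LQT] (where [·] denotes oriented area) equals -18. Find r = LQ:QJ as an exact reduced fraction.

r = 1/2

Choose coordinates L = (0, 0), X = (1, 0), V = (0, 1), J = (-2, -1).
1. T is the centroid of triangle LJX ⇒ T = (-1/3, -1/3)
2. With LQ:QJ = r, write λ = r/(r+1) so Q = L + λ·(J−L); Q is affine-linear in λ
Every point depending on Q is an affine combination of Q and λ-independent points, so each such coordinate is linear in λ; the λ² term in each signed area is a multiple of (J−L)×(J−L) = 0, so 2·[VTJ] and 2·[LQT] are each linear in λ. Evaluating at λ=0 and λ=1:
  2·[VTJ] = -2,   2·[LQT] = 1/3·λ
So [VTJ]:[LQT] = (-2) / (1/3·λ). Setting this equal to -18:
  -2 = -18·(1/3·λ)  ⇒  λ = 1/3
Then r = λ/(1−λ) = (1/3)/(2/3) = 1/2. Check: with r = 1/2, Q = (-2/3, -1/3) and [VTJ]:[LQT] = -18 as required.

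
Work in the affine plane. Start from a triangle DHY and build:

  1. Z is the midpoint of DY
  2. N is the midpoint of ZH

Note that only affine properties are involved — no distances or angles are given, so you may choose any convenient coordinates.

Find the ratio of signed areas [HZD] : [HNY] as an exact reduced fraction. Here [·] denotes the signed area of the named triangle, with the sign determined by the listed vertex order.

Set D = (0, 0), H = (1, 0), Y = (0, 1); any affine frame gives the same invariant.
1. Z is the midpoint of DY ⇒ Z = (0, 1/2)
2. N is the midpoint of ZH ⇒ N = (1/2, 1/4)
2·[HZD] = 1/2, 2·[HNY] = -1/4
[HZD]:[HNY] = 1/2:-1/4 = -2

[HZD]:[HNY] = -2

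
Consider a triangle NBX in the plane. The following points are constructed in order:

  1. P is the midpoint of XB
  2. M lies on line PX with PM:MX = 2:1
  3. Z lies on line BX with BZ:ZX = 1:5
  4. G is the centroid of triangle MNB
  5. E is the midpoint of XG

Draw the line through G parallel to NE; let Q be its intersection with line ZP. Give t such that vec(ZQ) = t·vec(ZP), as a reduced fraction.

t = 11/10

Assign N = (0, 0), B = (1, 0), X = (0, 1) — the answer is frame-independent, so this choice is without loss of generality.
1. P is the midpoint of XB ⇒ P = (1/2, 1/2)
2. M lies on line PX with PM:MX = 2:1 ⇒ M = (1/6, 5/6)
3. Z lies on line BX with BZ:ZX = 1:5 ⇒ Z = (5/6, 1/6)
4. G is the centroid of triangle MNB ⇒ G = (7/18, 5/18)
5. E is the midpoint of XG ⇒ E = (7/36, 23/36)
through G parallel to NE: direction (7/36, 23/36); meets ZP at Q = (7/15, 8/15)
Q = Z + t·(P−Z) with t = 11/10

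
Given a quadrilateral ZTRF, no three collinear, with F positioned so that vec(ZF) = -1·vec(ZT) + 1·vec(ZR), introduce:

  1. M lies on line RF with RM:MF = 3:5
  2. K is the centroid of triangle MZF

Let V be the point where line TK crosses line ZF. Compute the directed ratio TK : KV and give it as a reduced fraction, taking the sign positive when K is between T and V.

Work in coordinates with Z = (0, 0), T = (1, 0), R = (0, 1), F = (-1, 1).
1. M lies on line RF with RM:MF = 3:5 ⇒ M = (-3/8, 1)
2. K is the centroid of triangle MZF ⇒ K = (-11/24, 2/3)
line TK meets ZF at V = (-16/19, 16/19)
K = T + t·(V−T) with t = 19/24, so TK:KV = 19/24:5/24

TK:KV = 19/5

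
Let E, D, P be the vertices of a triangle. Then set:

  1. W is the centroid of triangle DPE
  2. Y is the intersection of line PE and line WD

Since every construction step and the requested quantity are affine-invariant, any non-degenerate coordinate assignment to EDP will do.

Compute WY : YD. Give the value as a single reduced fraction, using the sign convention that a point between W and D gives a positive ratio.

WY:YD = -1/3

Work in coordinates with E = (0, 0), D = (1, 0), P = (0, 1).
1. W is the centroid of triangle DPE ⇒ W = (1/3, 1/3)
2. Y is the intersection of line PE and line WD ⇒ Y = (0, 1/2)
Y = W + t·(D−W) with t = -1/2, so WY:YD = t:(1−t) = -1/2:3/2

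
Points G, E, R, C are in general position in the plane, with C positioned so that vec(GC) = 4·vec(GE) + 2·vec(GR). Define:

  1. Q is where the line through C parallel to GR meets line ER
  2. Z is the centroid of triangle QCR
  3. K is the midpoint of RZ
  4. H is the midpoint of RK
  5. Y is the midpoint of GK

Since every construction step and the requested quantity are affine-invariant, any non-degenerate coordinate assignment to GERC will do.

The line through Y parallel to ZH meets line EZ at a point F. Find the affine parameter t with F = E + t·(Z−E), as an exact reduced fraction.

t = 1/5

Assign G = (0, 0), E = (1, 0), R = (0, 1), C = (4, 2) — the answer is frame-independent, so this choice is without loss of generality.
1. Q is where the line through C parallel to GR meets line ER ⇒ Q = (4, -3)
2. Z is the centroid of triangle QCR ⇒ Z = (8/3, 0)
3. K is the midpoint of RZ ⇒ K = (4/3, 1/2)
4. H is the midpoint of RK ⇒ H = (2/3, 3/4)
5. Y is the midpoint of GK ⇒ Y = (2/3, 1/4)
through Y parallel to ZH: direction (-2, 3/4); meets EZ at F = (4/3, 0)
F = E + t·(Z−E) with t = 1/5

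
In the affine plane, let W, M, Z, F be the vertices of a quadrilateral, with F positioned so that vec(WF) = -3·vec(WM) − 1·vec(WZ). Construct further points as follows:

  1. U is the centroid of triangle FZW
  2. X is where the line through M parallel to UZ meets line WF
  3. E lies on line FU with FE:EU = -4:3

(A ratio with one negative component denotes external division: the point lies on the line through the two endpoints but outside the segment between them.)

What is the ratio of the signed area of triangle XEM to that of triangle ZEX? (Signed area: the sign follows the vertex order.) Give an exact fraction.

[XEM]:[ZEX] = 1/11

Set W = (0, 0), M = (1, 0), Z = (0, 1), F = (-3, -1); any affine frame gives the same invariant.
1. U is the centroid of triangle FZW ⇒ U = (-1, 0)
2. X is where the line through M parallel to UZ meets line WF ⇒ X = (3/2, 1/2)
3. E lies on line FU with FE:EU = -4:3 ⇒ E = (5, 3)
2·[XEM] = -1/2, 2·[ZEX] = -11/2
[XEM]:[ZEX] = -1/2:-11/2 = 1/11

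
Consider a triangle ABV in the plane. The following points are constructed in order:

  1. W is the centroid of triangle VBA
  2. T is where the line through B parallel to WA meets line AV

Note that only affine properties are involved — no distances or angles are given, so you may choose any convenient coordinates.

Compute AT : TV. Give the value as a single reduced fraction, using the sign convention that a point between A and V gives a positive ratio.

AT:TV = -1/2

Work in coordinates with A = (0, 0), B = (1, 0), V = (0, 1).
1. W is the centroid of triangle VBA ⇒ W = (1/3, 1/3)
2. T is where the line through B parallel to WA meets line AV ⇒ T = (0, -1)
T = A + t·(V−A) with t = -1, so AT:TV = t:(1−t) = -1:2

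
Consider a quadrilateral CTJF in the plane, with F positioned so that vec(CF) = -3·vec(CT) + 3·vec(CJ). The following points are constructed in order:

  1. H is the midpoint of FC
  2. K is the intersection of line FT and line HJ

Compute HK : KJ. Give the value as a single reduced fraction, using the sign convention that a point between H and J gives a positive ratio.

Work in coordinates with C = (0, 0), T = (1, 0), J = (0, 1), F = (-3, 3).
1. H is the midpoint of FC ⇒ H = (-3/2, 3/2)
2. K is the intersection of line FT and line HJ ⇒ K = (-3/5, 6/5)
K = H + t·(J−H) with t = 3/5, so HK:KJ = t:(1−t) = 3/5:2/5

HK:KJ = 3/2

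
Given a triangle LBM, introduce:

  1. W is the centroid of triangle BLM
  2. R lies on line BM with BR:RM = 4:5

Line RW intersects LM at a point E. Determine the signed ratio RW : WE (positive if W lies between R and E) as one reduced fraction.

Assign L = (0, 0), B = (1, 0), M = (0, 1) — the answer is frame-independent, so this choice is without loss of generality.
1. W is the centroid of triangle BLM ⇒ W = (1/3, 1/3)
2. R lies on line BM with BR:RM = 4:5 ⇒ R = (5/9, 4/9)
line RW meets LM at E = (0, 1/6)
W = R + t·(E−R) with t = 2/5, so RW:WE = 2/5:3/5

RW:WE = 2/3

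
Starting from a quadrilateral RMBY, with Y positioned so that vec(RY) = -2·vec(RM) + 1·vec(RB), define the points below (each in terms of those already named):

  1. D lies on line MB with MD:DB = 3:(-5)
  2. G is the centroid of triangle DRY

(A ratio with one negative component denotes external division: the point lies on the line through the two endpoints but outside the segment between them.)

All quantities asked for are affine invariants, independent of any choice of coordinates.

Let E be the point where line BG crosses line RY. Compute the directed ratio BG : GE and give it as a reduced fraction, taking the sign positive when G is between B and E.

Choose coordinates R = (0, 0), M = (1, 0), B = (0, 1), Y = (-2, 1).
1. D lies on line MB with MD:DB = 3:(-5) ⇒ D = (5/2, -3/2)
2. G is the centroid of triangle DRY ⇒ G = (1/6, -1/6)
line BG meets RY at E = (2/13, -1/13)
G = B + t·(E−B) with t = 13/12, so BG:GE = 13/12:-1/12

BG:GE = -13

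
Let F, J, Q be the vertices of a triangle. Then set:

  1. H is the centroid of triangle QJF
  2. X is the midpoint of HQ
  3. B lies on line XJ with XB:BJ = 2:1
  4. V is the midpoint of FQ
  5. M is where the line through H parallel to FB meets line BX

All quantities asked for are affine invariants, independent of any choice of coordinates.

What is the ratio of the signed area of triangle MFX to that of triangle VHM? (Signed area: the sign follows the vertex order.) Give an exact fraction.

[MFX]:[VHM] = -40/7

Choose coordinates F = (0, 0), J = (1, 0), Q = (0, 1).
1. H is the centroid of triangle QJF ⇒ H = (1/3, 1/3)
2. X is the midpoint of HQ ⇒ X = (1/6, 2/3)
3. B lies on line XJ with XB:BJ = 2:1 ⇒ B = (13/18, 2/9)
4. V is the midpoint of FQ ⇒ V = (0, 1/2)
5. M is where the line through H parallel to FB meets line BX ⇒ M = (37/72, 7/18)
2·[MFX] = -5/18, 2·[VHM] = 7/144
[MFX]:[VHM] = -5/18:7/144 = -40/7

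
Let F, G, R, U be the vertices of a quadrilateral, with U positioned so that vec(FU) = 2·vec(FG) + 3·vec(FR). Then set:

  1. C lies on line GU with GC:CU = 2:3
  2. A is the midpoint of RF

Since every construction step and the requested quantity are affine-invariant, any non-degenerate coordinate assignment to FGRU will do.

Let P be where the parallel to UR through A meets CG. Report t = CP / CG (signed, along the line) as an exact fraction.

Assign F = (0, 0), G = (1, 0), R = (0, 1), U = (2, 3) — the answer is frame-independent, so this choice is without loss of generality.
1. C lies on line GU with GC:CU = 2:3 ⇒ C = (7/5, 6/5)
2. A is the midpoint of RF ⇒ A = (0, 1/2)
through A parallel to UR: direction (-2, -2); meets CG at P = (7/4, 9/4)
P = C + t·(G−C) with t = -7/8

t = -7/8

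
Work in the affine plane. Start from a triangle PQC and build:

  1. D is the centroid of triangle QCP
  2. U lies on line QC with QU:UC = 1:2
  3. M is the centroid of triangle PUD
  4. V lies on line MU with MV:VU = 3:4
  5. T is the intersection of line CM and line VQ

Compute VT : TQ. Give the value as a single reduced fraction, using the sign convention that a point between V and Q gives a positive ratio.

VT:TQ = -2/7

Assign P = (0, 0), Q = (1, 0), C = (0, 1) — the answer is frame-independent, so this choice is without loss of generality.
1. D is the centroid of triangle QCP ⇒ D = (1/3, 1/3)
2. U lies on line QC with QU:UC = 1:2 ⇒ U = (2/3, 1/3)
3. M is the centroid of triangle PUD ⇒ M = (1/3, 2/9)
4. V lies on line MU with MV:VU = 3:4 ⇒ V = (10/21, 17/63)
5. T is the intersection of line CM and line VQ ⇒ T = (4/15, 17/45)
T = V + t·(Q−V) with t = -2/5, so VT:TQ = t:(1−t) = -2/5:7/5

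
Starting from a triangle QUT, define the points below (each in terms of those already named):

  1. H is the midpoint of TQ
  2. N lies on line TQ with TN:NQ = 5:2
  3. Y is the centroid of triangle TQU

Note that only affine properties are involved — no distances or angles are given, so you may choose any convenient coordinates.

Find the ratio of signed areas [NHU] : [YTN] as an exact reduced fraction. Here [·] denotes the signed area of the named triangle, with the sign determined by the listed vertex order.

Set Q = (0, 0), U = (1, 0), T = (0, 1); any affine frame gives the same invariant.
1. H is the midpoint of TQ ⇒ H = (0, 1/2)
2. N lies on line TQ with TN:NQ = 5:2 ⇒ N = (0, 2/7)
3. Y is the centroid of triangle TQU ⇒ Y = (1/3, 1/3)
2·[NHU] = -3/14, 2·[YTN] = 5/21
[NHU]:[YTN] = -3/14:5/21 = -9/10

[NHU]:[YTN] = -9/10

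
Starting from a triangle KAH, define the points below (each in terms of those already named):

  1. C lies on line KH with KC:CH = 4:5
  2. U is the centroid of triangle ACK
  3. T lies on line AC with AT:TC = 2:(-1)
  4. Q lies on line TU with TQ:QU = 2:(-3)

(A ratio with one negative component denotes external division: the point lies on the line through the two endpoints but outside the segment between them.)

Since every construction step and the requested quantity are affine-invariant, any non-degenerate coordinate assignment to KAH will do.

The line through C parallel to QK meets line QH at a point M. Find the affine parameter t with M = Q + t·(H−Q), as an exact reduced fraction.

Set K = (0, 0), A = (1, 0), H = (0, 1); any affine frame gives the same invariant.
1. C lies on line KH with KC:CH = 4:5 ⇒ C = (0, 4/9)
2. U is the centroid of triangle ACK ⇒ U = (1/3, 4/27)
3. T lies on line AC with AT:TC = 2:(-1) ⇒ T = (-1, 8/9)
4. Q lies on line TU with TQ:QU = 2:(-3) ⇒ Q = (-11/3, 64/27)
through C parallel to QK: direction (11/3, -64/27); meets QH at M = (-55/27, 428/243)
M = Q + t·(H−Q) with t = 4/9

t = 4/9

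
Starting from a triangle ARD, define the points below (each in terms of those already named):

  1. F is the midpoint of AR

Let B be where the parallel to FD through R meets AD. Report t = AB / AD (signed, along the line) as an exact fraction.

t = 2

Assign A = (0, 0), R = (1, 0), D = (0, 1) — the answer is frame-independent, so this choice is without loss of generality.
1. F is the midpoint of AR ⇒ F = (1/2, 0)
through R parallel to FD: direction (-1/2, 1); meets AD at B = (0, 2)
B = A + t·(D−A) with t = 2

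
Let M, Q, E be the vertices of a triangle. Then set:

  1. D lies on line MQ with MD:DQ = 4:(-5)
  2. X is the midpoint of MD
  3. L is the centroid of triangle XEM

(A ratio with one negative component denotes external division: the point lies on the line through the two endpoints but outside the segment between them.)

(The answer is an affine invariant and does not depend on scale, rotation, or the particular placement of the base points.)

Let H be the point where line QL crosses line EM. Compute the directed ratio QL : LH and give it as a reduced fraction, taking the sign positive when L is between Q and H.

QL:LH = -5/2

Set M = (0, 0), Q = (1, 0), E = (0, 1); any affine frame gives the same invariant.
1. D lies on line MQ with MD:DQ = 4:(-5) ⇒ D = (-4, 0)
2. X is the midpoint of MD ⇒ X = (-2, 0)
3. L is the centroid of triangle XEM ⇒ L = (-2/3, 1/3)
line QL meets EM at H = (0, 1/5)
L = Q + t·(H−Q) with t = 5/3, so QL:LH = 5/3:-2/3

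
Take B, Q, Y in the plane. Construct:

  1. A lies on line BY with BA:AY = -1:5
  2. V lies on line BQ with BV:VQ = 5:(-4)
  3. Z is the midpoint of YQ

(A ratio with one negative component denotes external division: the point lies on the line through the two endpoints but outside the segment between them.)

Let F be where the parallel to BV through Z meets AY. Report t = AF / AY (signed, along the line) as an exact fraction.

t = 3/5

Assign B = (0, 0), Q = (1, 0), Y = (0, 1) — the answer is frame-independent, so this choice is without loss of generality.
1. A lies on line BY with BA:AY = -1:5 ⇒ A = (0, -1/4)
2. V lies on line BQ with BV:VQ = 5:(-4) ⇒ V = (5, 0)
3. Z is the midpoint of YQ ⇒ Z = (1/2, 1/2)
through Z parallel to BV: direction (5, 0); meets AY at F = (0, 1/2)
F = A + t·(Y−A) with t = 3/5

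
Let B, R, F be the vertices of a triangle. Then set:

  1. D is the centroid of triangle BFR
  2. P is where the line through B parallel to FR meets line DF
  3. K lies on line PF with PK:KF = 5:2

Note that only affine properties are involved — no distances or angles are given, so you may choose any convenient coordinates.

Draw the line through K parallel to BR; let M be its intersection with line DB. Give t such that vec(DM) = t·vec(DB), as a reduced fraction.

t = -2/7

Set B = (0, 0), R = (1, 0), F = (0, 1); any affine frame gives the same invariant.
1. D is the centroid of triangle BFR ⇒ D = (1/3, 1/3)
2. P is where the line through B parallel to FR meets line DF ⇒ P = (1, -1)
3. K lies on line PF with PK:KF = 5:2 ⇒ K = (2/7, 3/7)
through K parallel to BR: direction (1, 0); meets DB at M = (3/7, 3/7)
M = D + t·(B−D) with t = -2/7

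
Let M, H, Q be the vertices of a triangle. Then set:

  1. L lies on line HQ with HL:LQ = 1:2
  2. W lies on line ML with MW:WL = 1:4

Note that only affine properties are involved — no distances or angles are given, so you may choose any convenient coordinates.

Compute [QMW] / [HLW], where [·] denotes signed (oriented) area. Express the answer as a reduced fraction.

Assign M = (0, 0), H = (1, 0), Q = (0, 1) — the answer is frame-independent, so this choice is without loss of generality.
1. L lies on line HQ with HL:LQ = 1:2 ⇒ L = (2/3, 1/3)
2. W lies on line ML with MW:WL = 1:4 ⇒ W = (2/15, 1/15)
2·[QMW] = 2/15, 2·[HLW] = 4/15
[QMW]:[HLW] = 2/15:4/15 = 1/2

[QMW]:[HLW] = 1/2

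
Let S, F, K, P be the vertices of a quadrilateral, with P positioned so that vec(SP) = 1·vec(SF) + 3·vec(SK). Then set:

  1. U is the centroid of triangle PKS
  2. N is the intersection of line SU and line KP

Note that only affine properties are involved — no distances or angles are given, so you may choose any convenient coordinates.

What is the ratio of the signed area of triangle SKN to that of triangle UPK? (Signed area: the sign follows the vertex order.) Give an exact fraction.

[SKN]:[UPK] = -3/2

Choose coordinates S = (0, 0), F = (1, 0), K = (0, 1), P = (1, 3).
1. U is the centroid of triangle PKS ⇒ U = (1/3, 4/3)
2. N is the intersection of line SU and line KP ⇒ N = (1/2, 2)
2·[SKN] = -1/2, 2·[UPK] = 1/3
[SKN]:[UPK] = -1/2:1/3 = -3/2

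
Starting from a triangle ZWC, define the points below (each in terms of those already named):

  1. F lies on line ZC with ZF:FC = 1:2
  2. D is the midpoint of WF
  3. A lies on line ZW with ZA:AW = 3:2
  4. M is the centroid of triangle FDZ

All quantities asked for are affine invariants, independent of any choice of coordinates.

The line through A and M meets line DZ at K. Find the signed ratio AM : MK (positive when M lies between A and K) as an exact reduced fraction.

AM:MK = -14/5

Choose coordinates Z = (0, 0), W = (1, 0), C = (0, 1).
1. F lies on line ZC with ZF:FC = 1:2 ⇒ F = (0, 1/3)
2. D is the midpoint of WF ⇒ D = (1/2, 1/6)
3. A lies on line ZW with ZA:AW = 3:2 ⇒ A = (3/5, 0)
4. M is the centroid of triangle FDZ ⇒ M = (1/6, 1/6)
line AM meets DZ at K = (9/28, 3/28)
M = A + t·(K−A) with t = 14/9, so AM:MK = 14/9:-5/9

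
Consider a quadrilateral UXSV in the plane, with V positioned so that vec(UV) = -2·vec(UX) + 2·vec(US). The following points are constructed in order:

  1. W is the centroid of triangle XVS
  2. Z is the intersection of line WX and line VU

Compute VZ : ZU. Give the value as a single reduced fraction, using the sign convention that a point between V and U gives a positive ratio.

VZ:ZU = -1/3

Choose coordinates U = (0, 0), X = (1, 0), S = (0, 1), V = (-2, 2).
1. W is the centroid of triangle XVS ⇒ W = (-1/3, 1)
2. Z is the intersection of line WX and line VU ⇒ Z = (-3, 3)
Z = V + t·(U−V) with t = -1/2, so VZ:ZU = t:(1−t) = -1/2:3/2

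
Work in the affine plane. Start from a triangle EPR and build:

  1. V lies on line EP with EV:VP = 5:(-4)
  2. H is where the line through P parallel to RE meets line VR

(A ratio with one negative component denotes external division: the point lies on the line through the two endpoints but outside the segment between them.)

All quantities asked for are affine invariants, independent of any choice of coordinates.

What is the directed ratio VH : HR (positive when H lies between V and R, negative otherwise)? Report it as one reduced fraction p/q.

VH:HR = 4

Set E = (0, 0), P = (1, 0), R = (0, 1); any affine frame gives the same invariant.
1. V lies on line EP with EV:VP = 5:(-4) ⇒ V = (5, 0)
2. H is where the line through P parallel to RE meets line VR ⇒ H = (1, 4/5)
H = V + t·(R−V) with t = 4/5, so VH:HR = t:(1−t) = 4/5:1/5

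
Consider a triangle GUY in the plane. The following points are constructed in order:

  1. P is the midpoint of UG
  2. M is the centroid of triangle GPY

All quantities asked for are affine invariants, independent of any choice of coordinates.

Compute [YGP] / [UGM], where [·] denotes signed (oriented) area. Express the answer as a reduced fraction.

[YGP]:[UGM] = -3/2

Set G = (0, 0), U = (1, 0), Y = (0, 1); any affine frame gives the same invariant.
1. P is the midpoint of UG ⇒ P = (1/2, 0)
2. M is the centroid of triangle GPY ⇒ M = (1/6, 1/3)
2·[YGP] = 1/2, 2·[UGM] = -1/3
[YGP]:[UGM] = 1/2:-1/3 = -3/2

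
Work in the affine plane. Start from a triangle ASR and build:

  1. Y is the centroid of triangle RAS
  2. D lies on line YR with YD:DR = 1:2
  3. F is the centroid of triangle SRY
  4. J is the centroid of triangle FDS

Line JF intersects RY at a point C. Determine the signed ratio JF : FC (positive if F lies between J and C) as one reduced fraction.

JF:FC = 1/3

Work in coordinates with A = (0, 0), S = (1, 0), R = (0, 1).
1. Y is the centroid of triangle RAS ⇒ Y = (1/3, 1/3)
2. D lies on line YR with YD:DR = 1:2 ⇒ D = (2/9, 5/9)
3. F is the centroid of triangle SRY ⇒ F = (4/9, 4/9)
4. J is the centroid of triangle FDS ⇒ J = (5/9, 1/3)
line JF meets RY at C = (1/9, 7/9)
F = J + t·(C−J) with t = 1/4, so JF:FC = 1/4:3/4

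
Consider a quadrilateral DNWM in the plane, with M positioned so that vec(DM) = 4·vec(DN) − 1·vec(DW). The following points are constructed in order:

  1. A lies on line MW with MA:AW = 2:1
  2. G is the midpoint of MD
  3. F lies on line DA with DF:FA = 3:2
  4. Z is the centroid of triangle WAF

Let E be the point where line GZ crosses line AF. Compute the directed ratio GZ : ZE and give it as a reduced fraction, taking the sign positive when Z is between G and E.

GZ:ZE = -4

Set D = (0, 0), N = (1, 0), W = (0, 1), M = (4, -1); any affine frame gives the same invariant.
1. A lies on line MW with MA:AW = 2:1 ⇒ A = (4/3, 1/3)
2. G is the midpoint of MD ⇒ G = (2, -1/2)
3. F lies on line DA with DF:FA = 3:2 ⇒ F = (4/5, 1/5)
4. Z is the centroid of triangle WAF ⇒ Z = (32/45, 23/45)
line GZ meets AF at E = (31/30, 31/120)
Z = G + t·(E−G) with t = 4/3, so GZ:ZE = 4/3:-1/3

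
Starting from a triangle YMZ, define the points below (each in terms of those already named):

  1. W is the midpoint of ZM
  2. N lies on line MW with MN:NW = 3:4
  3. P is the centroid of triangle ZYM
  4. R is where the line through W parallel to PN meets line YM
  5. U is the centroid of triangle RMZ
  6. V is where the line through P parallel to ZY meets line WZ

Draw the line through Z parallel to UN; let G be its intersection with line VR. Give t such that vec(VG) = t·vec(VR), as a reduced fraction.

Assign Y = (0, 0), M = (1, 0), Z = (0, 1) — the answer is frame-independent, so this choice is without loss of generality.
1. W is the midpoint of ZM ⇒ W = (1/2, 1/2)
2. N lies on line MW with MN:NW = 3:4 ⇒ N = (11/14, 3/14)
3. P is the centroid of triangle ZYM ⇒ P = (1/3, 1/3)
4. R is where the line through W parallel to PN meets line YM ⇒ R = (12/5, 0)
5. U is the centroid of triangle RMZ ⇒ U = (17/15, 1/3)
6. V is where the line through P parallel to ZY meets line WZ ⇒ V = (1/3, 2/3)
through Z parallel to UN: direction (-73/210, -5/42); meets VR at G = (-73/215, 38/43)
G = V + t·(R−V) with t = -14/43

t = -14/43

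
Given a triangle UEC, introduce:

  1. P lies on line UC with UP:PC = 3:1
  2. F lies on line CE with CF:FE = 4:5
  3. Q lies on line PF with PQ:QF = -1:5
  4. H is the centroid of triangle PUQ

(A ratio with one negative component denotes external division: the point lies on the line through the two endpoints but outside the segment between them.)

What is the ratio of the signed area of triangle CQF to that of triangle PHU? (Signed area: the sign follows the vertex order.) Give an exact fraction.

Work in coordinates with U = (0, 0), E = (1, 0), C = (0, 1).
1. P lies on line UC with UP:PC = 3:1 ⇒ P = (0, 3/4)
2. F lies on line CE with CF:FE = 4:5 ⇒ F = (4/9, 5/9)
3. Q lies on line PF with PQ:QF = -1:5 ⇒ Q = (-1/9, 115/144)
4. H is the centroid of triangle PUQ ⇒ H = (-1/27, 223/432)
2·[CQF] = 5/36, 2·[PHU] = 1/36
[CQF]:[PHU] = 5/36:1/36 = 5

[CQF]:[PHU] = 5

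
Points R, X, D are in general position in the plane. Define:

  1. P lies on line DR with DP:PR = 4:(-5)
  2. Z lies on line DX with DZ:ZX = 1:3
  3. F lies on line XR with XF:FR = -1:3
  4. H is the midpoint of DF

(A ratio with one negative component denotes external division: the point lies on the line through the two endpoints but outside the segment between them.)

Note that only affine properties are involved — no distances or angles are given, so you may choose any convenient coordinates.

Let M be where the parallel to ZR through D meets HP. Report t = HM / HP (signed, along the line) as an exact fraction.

Set R = (0, 0), X = (1, 0), D = (0, 1); any affine frame gives the same invariant.
1. P lies on line DR with DP:PR = 4:(-5) ⇒ P = (0, 5)
2. Z lies on line DX with DZ:ZX = 1:3 ⇒ Z = (1/4, 3/4)
3. F lies on line XR with XF:FR = -1:3 ⇒ F = (3/2, 0)
4. H is the midpoint of DF ⇒ H = (3/4, 1/2)
through D parallel to ZR: direction (-1/4, -3/4); meets HP at M = (4/9, 7/3)
M = H + t·(P−H) with t = 11/27

t = 11/27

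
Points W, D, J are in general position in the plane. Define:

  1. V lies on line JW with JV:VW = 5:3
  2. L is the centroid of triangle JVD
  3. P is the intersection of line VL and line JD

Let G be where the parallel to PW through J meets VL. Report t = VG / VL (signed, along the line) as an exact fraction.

Choose coordinates W = (0, 0), D = (1, 0), J = (0, 1).
1. V lies on line JW with JV:VW = 5:3 ⇒ V = (0, 3/8)
2. L is the centroid of triangle JVD ⇒ L = (1/3, 11/24)
3. P is the intersection of line VL and line JD ⇒ P = (1/2, 1/2)
through J parallel to PW: direction (-1/2, -1/2); meets VL at G = (-5/6, 1/6)
G = V + t·(L−V) with t = -5/2

t = -5/2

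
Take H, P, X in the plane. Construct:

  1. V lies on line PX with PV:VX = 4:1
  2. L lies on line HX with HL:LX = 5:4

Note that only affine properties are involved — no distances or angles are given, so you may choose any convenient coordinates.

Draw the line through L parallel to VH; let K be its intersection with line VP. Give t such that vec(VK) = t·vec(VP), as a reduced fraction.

t = -5/36

Choose coordinates H = (0, 0), P = (1, 0), X = (0, 1).
1. V lies on line PX with PV:VX = 4:1 ⇒ V = (1/5, 4/5)
2. L lies on line HX with HL:LX = 5:4 ⇒ L = (0, 5/9)
through L parallel to VH: direction (-1/5, -4/5); meets VP at K = (4/45, 41/45)
K = V + t·(P−V) with t = -5/36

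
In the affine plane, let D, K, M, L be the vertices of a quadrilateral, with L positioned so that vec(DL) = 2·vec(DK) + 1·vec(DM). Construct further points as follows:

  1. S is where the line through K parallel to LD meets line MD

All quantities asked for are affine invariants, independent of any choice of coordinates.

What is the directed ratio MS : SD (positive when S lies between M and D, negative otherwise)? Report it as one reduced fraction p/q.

MS:SD = -3

Set D = (0, 0), K = (1, 0), M = (0, 1), L = (2, 1); any affine frame gives the same invariant.
1. S is where the line through K parallel to LD meets line MD ⇒ S = (0, -1/2)
S = M + t·(D−M) with t = 3/2, so MS:SD = t:(1−t) = 3/2:-1/2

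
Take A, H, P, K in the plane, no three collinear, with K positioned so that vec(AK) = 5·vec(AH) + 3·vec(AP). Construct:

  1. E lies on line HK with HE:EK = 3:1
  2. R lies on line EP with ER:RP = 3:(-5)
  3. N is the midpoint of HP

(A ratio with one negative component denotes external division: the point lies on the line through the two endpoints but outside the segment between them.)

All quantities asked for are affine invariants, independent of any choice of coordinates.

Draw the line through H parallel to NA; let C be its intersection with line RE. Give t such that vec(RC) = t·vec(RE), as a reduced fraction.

t = 13/11

Set A = (0, 0), H = (1, 0), P = (0, 1), K = (5, 3); any affine frame gives the same invariant.
1. E lies on line HK with HE:EK = 3:1 ⇒ E = (4, 9/4)
2. R lies on line EP with ER:RP = 3:(-5) ⇒ R = (10, 33/8)
3. N is the midpoint of HP ⇒ N = (1/2, 1/2)
through H parallel to NA: direction (-1/2, -1/2); meets RE at C = (32/11, 21/11)
C = R + t·(E−R) with t = 13/11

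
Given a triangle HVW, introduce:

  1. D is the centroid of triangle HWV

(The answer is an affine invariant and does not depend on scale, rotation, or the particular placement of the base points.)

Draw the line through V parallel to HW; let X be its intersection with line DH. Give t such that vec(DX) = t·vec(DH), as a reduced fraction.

Choose coordinates H = (0, 0), V = (1, 0), W = (0, 1).
1. D is the centroid of triangle HWV ⇒ D = (1/3, 1/3)
through V parallel to HW: direction (0, 1); meets DH at X = (1, 1)
X = D + t·(H−D) with t = -2

t = -2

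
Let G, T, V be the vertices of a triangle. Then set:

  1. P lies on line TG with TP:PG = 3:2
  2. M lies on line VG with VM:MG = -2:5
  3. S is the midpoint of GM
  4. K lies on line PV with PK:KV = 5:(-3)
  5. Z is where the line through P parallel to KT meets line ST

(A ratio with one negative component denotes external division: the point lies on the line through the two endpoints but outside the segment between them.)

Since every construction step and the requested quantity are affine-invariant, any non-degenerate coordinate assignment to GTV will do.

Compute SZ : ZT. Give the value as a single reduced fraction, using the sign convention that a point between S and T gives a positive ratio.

SZ:ZT = -2/9

Work in coordinates with G = (0, 0), T = (1, 0), V = (0, 1).
1. P lies on line TG with TP:PG = 3:2 ⇒ P = (2/5, 0)
2. M lies on line VG with VM:MG = -2:5 ⇒ M = (0, 5/3)
3. S is the midpoint of GM ⇒ S = (0, 5/6)
4. K lies on line PV with PK:KV = 5:(-3) ⇒ K = (-3/5, 5/2)
5. Z is where the line through P parallel to KT meets line ST ⇒ Z = (-2/7, 15/14)
Z = S + t·(T−S) with t = -2/7, so SZ:ZT = t:(1−t) = -2/7:9/7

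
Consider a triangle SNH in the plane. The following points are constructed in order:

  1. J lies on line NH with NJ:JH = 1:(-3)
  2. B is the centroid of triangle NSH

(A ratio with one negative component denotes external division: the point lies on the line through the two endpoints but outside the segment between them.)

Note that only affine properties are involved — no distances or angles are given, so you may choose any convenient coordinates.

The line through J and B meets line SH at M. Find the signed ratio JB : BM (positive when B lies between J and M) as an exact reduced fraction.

Choose coordinates S = (0, 0), N = (1, 0), H = (0, 1).
1. J lies on line NH with NJ:JH = 1:(-3) ⇒ J = (3/2, -1/2)
2. B is the centroid of triangle NSH ⇒ B = (1/3, 1/3)
line JB meets SH at M = (0, 4/7)
B = J + t·(M−J) with t = 7/9, so JB:BM = 7/9:2/9

JB:BM = 7/2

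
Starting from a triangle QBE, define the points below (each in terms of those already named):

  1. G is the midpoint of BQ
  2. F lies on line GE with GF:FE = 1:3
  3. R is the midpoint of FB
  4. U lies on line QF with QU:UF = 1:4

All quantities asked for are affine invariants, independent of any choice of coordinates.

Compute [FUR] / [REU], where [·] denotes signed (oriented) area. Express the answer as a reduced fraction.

[FUR]:[REU] = 8/47

Work in coordinates with Q = (0, 0), B = (1, 0), E = (0, 1).
1. G is the midpoint of BQ ⇒ G = (1/2, 0)
2. F lies on line GE with GF:FE = 1:3 ⇒ F = (3/8, 1/4)
3. R is the midpoint of FB ⇒ R = (11/16, 1/8)
4. U lies on line QF with QU:UF = 1:4 ⇒ U = (3/40, 1/20)
2·[FUR] = 1/10, 2·[REU] = 47/80
[FUR]:[REU] = 1/10:47/80 = 8/47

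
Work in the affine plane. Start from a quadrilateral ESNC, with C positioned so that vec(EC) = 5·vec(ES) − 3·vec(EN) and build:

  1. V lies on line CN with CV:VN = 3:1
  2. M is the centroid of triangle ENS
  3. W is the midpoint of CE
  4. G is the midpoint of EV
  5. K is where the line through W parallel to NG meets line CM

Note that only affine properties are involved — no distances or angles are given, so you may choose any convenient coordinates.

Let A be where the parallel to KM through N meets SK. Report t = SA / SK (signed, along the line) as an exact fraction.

t = -2

Set E = (0, 0), S = (1, 0), N = (0, 1), C = (5, -3); any affine frame gives the same invariant.
1. V lies on line CN with CV:VN = 3:1 ⇒ V = (5/4, 0)
2. M is the centroid of triangle ENS ⇒ M = (1/3, 1/3)
3. W is the midpoint of CE ⇒ W = (5/2, -3/2)
4. G is the midpoint of EV ⇒ G = (5/8, 0)
5. K is where the line through W parallel to NG meets line CM ⇒ K = (135/62, -61/62)
through N parallel to KM: direction (-343/186, 245/186); meets SK at A = (-42/31, 61/31)
A = S + t·(K−S) with t = -2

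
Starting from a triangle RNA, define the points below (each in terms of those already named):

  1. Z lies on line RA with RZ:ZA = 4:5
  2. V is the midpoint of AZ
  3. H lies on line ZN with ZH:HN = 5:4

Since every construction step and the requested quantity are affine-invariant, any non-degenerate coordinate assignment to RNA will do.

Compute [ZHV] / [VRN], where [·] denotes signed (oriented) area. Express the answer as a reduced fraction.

Work in coordinates with R = (0, 0), N = (1, 0), A = (0, 1).
1. Z lies on line RA with RZ:ZA = 4:5 ⇒ Z = (0, 4/9)
2. V is the midpoint of AZ ⇒ V = (0, 13/18)
3. H lies on line ZN with ZH:HN = 5:4 ⇒ H = (5/9, 16/81)
2·[ZHV] = 25/162, 2·[VRN] = 13/18
[ZHV]:[VRN] = 25/162:13/18 = 25/117

[ZHV]:[VRN] = 25/117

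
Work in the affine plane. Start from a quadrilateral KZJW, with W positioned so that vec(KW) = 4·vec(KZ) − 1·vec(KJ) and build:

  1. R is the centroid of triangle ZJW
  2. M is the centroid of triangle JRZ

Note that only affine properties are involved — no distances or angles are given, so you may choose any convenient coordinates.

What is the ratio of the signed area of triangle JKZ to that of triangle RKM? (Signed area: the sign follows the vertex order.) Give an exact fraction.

[JKZ]:[RKM] = -9/5

Set K = (0, 0), Z = (1, 0), J = (0, 1), W = (4, -1); any affine frame gives the same invariant.
1. R is the centroid of triangle ZJW ⇒ R = (5/3, 0)
2. M is the centroid of triangle JRZ ⇒ M = (8/9, 1/3)
2·[JKZ] = 1, 2·[RKM] = -5/9
[JKZ]:[RKM] = 1:-5/9 = -9/5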